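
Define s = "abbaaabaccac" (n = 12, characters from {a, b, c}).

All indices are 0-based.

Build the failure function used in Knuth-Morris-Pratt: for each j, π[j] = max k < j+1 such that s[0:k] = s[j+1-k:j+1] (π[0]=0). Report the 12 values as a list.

π[0] = 0
j=1 s[j]='b': π[1]=0 (border '')
j=2 s[j]='b': π[2]=0 (border '')
j=3 s[j]='a': π[3]=1 (border 'a')
j=4 s[j]='a': k: 1→0; π[4]=1 (border 'a')
j=5 s[j]='a': k: 1→0; π[5]=1 (border 'a')
j=6 s[j]='b': π[6]=2 (border 'ab')
j=7 s[j]='a': k: 2→0; π[7]=1 (border 'a')
j=8 s[j]='c': k: 1→0; π[8]=0 (border '')
j=9 s[j]='c': π[9]=0 (border '')
j=10 s[j]='a': π[10]=1 (border 'a')
j=11 s[j]='c': k: 1→0; π[11]=0 (border '')

[0, 0, 0, 1, 1, 1, 2, 1, 0, 0, 1, 0]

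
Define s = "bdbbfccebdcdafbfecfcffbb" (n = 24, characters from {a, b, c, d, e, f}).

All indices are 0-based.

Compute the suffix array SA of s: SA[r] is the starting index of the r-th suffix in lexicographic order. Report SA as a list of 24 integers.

[12, 23, 22, 2, 0, 8, 3, 14, 5, 10, 6, 17, 19, 11, 1, 9, 7, 16, 21, 13, 4, 18, 15, 20]

sorted suffixes:
  #0 SA[0]=12  'afbfecfcffbb'
  #1 SA[1]=23  'b'
  #2 SA[2]=22  'bb'
  #3 SA[3]=2  'bbfccebdcdafbfecfcffbb'
  #4 SA[4]=0  'bdbbfccebdcdafbfecfcffbb'
  #5 SA[5]=8  'bdcdafbfecfcffbb'
  #6 SA[6]=3  'bfccebdcdafbfecfcffbb'
  #7 SA[7]=14  'bfecfcffbb'
  #8 SA[8]=5  'ccebdcdafbfecfcffbb'
  #9 SA[9]=10  'cdafbfecfcffbb'
  #10 SA[10]=6  'cebdcdafbfecfcffbb'
  #11 SA[11]=17  'cfcffbb'
  #12 SA[12]=19  'cffbb'
  #13 SA[13]=11  'dafbfecfcffbb'
  #14 SA[14]=1  'dbbfccebdcdafbfecfcffbb'
  #15 SA[15]=9  'dcdafbfecfcffbb'
  #16 SA[16]=7  'ebdcdafbfecfcffbb'
  #17 SA[17]=16  'ecfcffbb'
  #18 SA[18]=21  'fbb'
  #19 SA[19]=13  'fbfecfcffbb'
  #20 SA[20]=4  'fccebdcdafbfecfcffbb'
  #21 SA[21]=18  'fcffbb'
  #22 SA[22]=15  'fecfcffbb'
  #23 SA[23]=20  'ffbb'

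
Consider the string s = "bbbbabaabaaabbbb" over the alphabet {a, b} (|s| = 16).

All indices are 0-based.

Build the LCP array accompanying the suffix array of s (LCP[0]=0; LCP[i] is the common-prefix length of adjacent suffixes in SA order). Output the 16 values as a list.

rank→(start, suffix):
  0 → (9, 'aaabbbb')
  1 → (6, 'aabaaabbbb')
  2 → (10, 'aabbbb')
  3 → (7, 'abaaabbbb')
  4 → (4, 'abaabaaabbbb')
  5 → (11, 'abbbb')
  6 → (15, 'b')
  7 → (8, 'baaabbbb')
  8 → (5, 'baabaaabbbb')
  9 → (3, 'babaabaaabbbb')
  10 → (14, 'bb')
  11 → (2, 'bbabaabaaabbbb')
  12 → (13, 'bbb')
  13 → (1, 'bbbabaabaaabbbb')
  14 → (12, 'bbbb')
  15 → (0, 'bbbbabaabaaabbbb')

SA = [9, 6, 10, 7, 4, 11, 15, 8, 5, 3, 14, 2, 13, 1, 12, 0]
rank  pair      lcp
   1  s[9:],s[6:]  2  'aa'
   2  s[6:],s[10:]  3  'aab'
   3  s[10:],s[7:]  1  'a'
   4  s[7:],s[4:]  4  'abaa'
   5  s[4:],s[11:]  2  'ab'
   6  s[11:],s[15:]  0  ''
   7  s[15:],s[8:]  1  'b'
   8  s[8:],s[5:]  3  'baa'
   9  s[5:],s[3:]  2  'ba'
  10  s[3:],s[14:]  1  'b'
  11  s[14:],s[2:]  2  'bb'
  12  s[2:],s[13:]  2  'bb'
  13  s[13:],s[1:]  3  'bbb'
  14  s[1:],s[12:]  3  'bbb'
  15  s[12:],s[0:]  4  'bbbb'

[0, 2, 3, 1, 4, 2, 0, 1, 3, 2, 1, 2, 2, 3, 3, 4]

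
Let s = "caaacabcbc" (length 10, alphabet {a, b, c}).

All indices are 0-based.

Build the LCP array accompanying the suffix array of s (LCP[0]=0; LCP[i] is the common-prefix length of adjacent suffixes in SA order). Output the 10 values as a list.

rank→(start, suffix):
  0 → (1, 'aaacabcbc')
  1 → (2, 'aacabcbc')
  2 → (5, 'abcbc')
  3 → (3, 'acabcbc')
  4 → (8, 'bc')
  5 → (6, 'bcbc')
  6 → (9, 'c')
  7 → (0, 'caaacabcbc')
  8 → (4, 'cabcbc')
  9 → (7, 'cbc')

SA = [1, 2, 5, 3, 8, 6, 9, 0, 4, 7]
rank  pair      lcp
   1  s[1:],s[2:]  2  'aa'
   2  s[2:],s[5:]  1  'a'
   3  s[5:],s[3:]  1  'a'
   4  s[3:],s[8:]  0  ''
   5  s[8:],s[6:]  2  'bc'
   6  s[6:],s[9:]  0  ''
   7  s[9:],s[0:]  1  'c'
   8  s[0:],s[4:]  2  'ca'
   9  s[4:],s[7:]  1  'c'

[0, 2, 1, 1, 0, 2, 0, 1, 2, 1]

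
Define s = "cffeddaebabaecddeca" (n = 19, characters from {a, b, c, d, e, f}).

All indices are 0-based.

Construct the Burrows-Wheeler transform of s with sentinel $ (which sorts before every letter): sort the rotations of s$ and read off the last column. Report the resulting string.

acbdbeaee$decdadaffc

rank  rotation              last
    0  $cffeddaebabaecddeca  a
    1  a$cffeddaebabaecddec  c
    2  abaecddeca$cffeddaeb  b
    3  aebabaecddeca$cffedd  d
    4  aecddeca$cffeddaebab  b
    5  babaecddeca$cffeddae  e
    6  baecddeca$cffeddaeba  a
    7  ca$cffeddaebabaecdde  e
    8  cddeca$cffeddaebabae  e
    9  cffeddaebabaecddeca$  $
   10  daebabaecddeca$cffed  d
   11  ddaebabaecddeca$cffe  e
   12  ddeca$cffeddaebabaec  c
   13  deca$cffeddaebabaecd  d
   14  ebabaecddeca$cffedda  a
   15  eca$cffeddaebabaecdd  d
   16  ecddeca$cffeddaebaba  a
   17  eddaebabaecddeca$cff  f
   18  feddaebabaecddeca$cf  f
   19  ffeddaebabaecddeca$c  c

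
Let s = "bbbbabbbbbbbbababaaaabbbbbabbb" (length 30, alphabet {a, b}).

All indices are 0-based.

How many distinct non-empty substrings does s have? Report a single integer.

rank→(start, suffix):
  0 → (17, 'aaaabbbbbabbb')
  1 → (18, 'aaabbbbbabbb')
  2 → (19, 'aabbbbbabbb')
  3 → (15, 'abaaaabbbbbabbb')
  4 → (13, 'ababaaaabbbbbabbb')
  5 → (26, 'abbb')
  6 → (20, 'abbbbbabbb')
  7 → (4, 'abbbbbbbbababaaaabbbbbabbb')
  8 → (29, 'b')
  9 → (16, 'baaaabbbbbabbb')
  10 → (14, 'babaaaabbbbbabbb')
  11 → (12, 'bababaaaabbbbbabbb')
  12 → (25, 'babbb')
  13 → (3, 'babbbbbbbbababaaaabbbbbabbb')
  14 → (28, 'bb')
  15 → (11, 'bbababaaaabbbbbabbb')
  16 → (24, 'bbabbb')
  17 → (2, 'bbabbbbbbbbababaaaabbbbbabbb')
  18 → (27, 'bbb')
  19 → (10, 'bbbababaaaabbbbbabbb')
  20 → (23, 'bbbabbb')
  21 → (1, 'bbbabbbbbbbbababaaaabbbbbabbb')
  22 → (9, 'bbbbababaaaabbbbbabbb')
  23 → (22, 'bbbbabbb')
  24 → (0, 'bbbbabbbbbbbbababaaaabbbbbabbb')
  25 → (8, 'bbbbbababaaaabbbbbabbb')
  26 → (21, 'bbbbbabbb')
  27 → (7, 'bbbbbbababaaaabbbbbabbb')
  28 → (6, 'bbbbbbbababaaaabbbbbabbb')
  29 → (5, 'bbbbbbbbababaaaabbbbbabbb')

SA = [17, 18, 19, 15, 13, 26, 20, 4, 29, 16, 14, 12, 25, 3, 28, 11, 24, 2, 27, 10, 23, 1, 9, 22, 0, 8, 21, 7, 6, 5]
rank  pair      lcp
   1  s[17:],s[18:]  3  'aaa'
   2  s[18:],s[19:]  2  'aa'
   3  s[19:],s[15:]  1  'a'
   4  s[15:],s[13:]  3  'aba'
   5  s[13:],s[26:]  2  'ab'
   6  s[26:],s[20:]  4  'abbb'
   7  s[20:],s[4:]  6  'abbbbb'
   8  s[4:],s[29:]  0  ''
   9  s[29:],s[16:]  1  'b'
  10  s[16:],s[14:]  2  'ba'
  11  s[14:],s[12:]  4  'baba'
  12  s[12:],s[25:]  3  'bab'
  13  s[25:],s[3:]  5  'babbb'
  14  s[3:],s[28:]  1  'b'
  15  s[28:],s[11:]  2  'bb'
  16  s[11:],s[24:]  4  'bbab'
  17  s[24:],s[2:]  6  'bbabbb'
  18  s[2:],s[27:]  2  'bb'
  19  s[27:],s[10:]  3  'bbb'
  20  s[10:],s[23:]  5  'bbbab'
  21  s[23:],s[1:]  7  'bbbabbb'
  22  s[1:],s[9:]  3  'bbb'
  23  s[9:],s[22:]  6  'bbbbab'
  24  s[22:],s[0:]  8  'bbbbabbb'
  25  s[0:],s[8:]  4  'bbbb'
  26  s[8:],s[21:]  7  'bbbbbab'
  27  s[21:],s[7:]  5  'bbbbb'
  28  s[7:],s[6:]  6  'bbbbbb'
  29  s[6:],s[5:]  7  'bbbbbbb'

n(n+1)/2 = 30·31/2 = 465
Σ LCP = 0 + 3 + 2 + 1 + 3 + 2 + 4 + 6 + 0 + 1 + 2 + 4 + 3 + 5 + 1 + 2 + 4 + 6 + 2 + 3 + 5 + 7 + 3 + 6 + 8 + 4 + 7 + 5 + 6 + 7 = 112
distinct = 465 − 112 = 353

353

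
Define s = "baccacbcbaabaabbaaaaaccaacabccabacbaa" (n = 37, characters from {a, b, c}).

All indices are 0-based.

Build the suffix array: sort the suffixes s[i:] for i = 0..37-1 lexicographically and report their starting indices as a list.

[36, 35, 16, 17, 18, 9, 12, 23, 19, 10, 30, 13, 26, 24, 32, 4, 20, 1, 34, 15, 8, 11, 31, 0, 14, 6, 27, 22, 29, 25, 3, 33, 7, 5, 21, 28, 2]

rank→(start, suffix):
  0 → (36, 'a')
  1 → (35, 'aa')
  2 → (16, 'aaaaaccaacabccabacbaa')
  3 → (17, 'aaaaccaacabccabacbaa')
  4 → (18, 'aaaccaacabccabacbaa')
  5 → (9, 'aabaabbaaaaaccaacabccabacbaa')
  6 → (12, 'aabbaaaaaccaacabccabacbaa')
  7 → (23, 'aacabccabacbaa')
  8 → (19, 'aaccaacabccabacbaa')
  9 → (10, 'abaabbaaaaaccaacabccabacbaa')
  10 → (30, 'abacbaa')
  11 → (13, 'abbaaaaaccaacabccabacbaa')
  12 → (26, 'abccabacbaa')
  13 → (24, 'acabccabacbaa')
  14 → (32, 'acbaa')
  15 → (4, 'acbcbaabaabbaaaaaccaacabccabacbaa')
  16 → (20, 'accaacabccabacbaa')
  17 → (1, 'accacbcbaabaabbaaaaaccaacabccabacbaa')
  18 → (34, 'baa')
  19 → (15, 'baaaaaccaacabccabacbaa')
  20 → (8, 'baabaabbaaaaaccaacabccabacbaa')
  21 → (11, 'baabbaaaaaccaacabccabacbaa')
  22 → (31, 'bacbaa')
  23 → (0, 'baccacbcbaabaabbaaaaaccaacabccabacbaa')
  24 → (14, 'bbaaaaaccaacabccabacbaa')
  25 → (6, 'bcbaabaabbaaaaaccaacabccabacbaa')
  26 → (27, 'bccabacbaa')
  27 → (22, 'caacabccabacbaa')
  28 → (29, 'cabacbaa')
  29 → (25, 'cabccabacbaa')
  30 → (3, 'cacbcbaabaabbaaaaaccaacabccabacbaa')
  31 → (33, 'cbaa')
  32 → (7, 'cbaabaabbaaaaaccaacabccabacbaa')
  33 → (5, 'cbcbaabaabbaaaaaccaacabccabacbaa')
  34 → (21, 'ccaacabccabacbaa')
  35 → (28, 'ccabacbaa')
  36 → (2, 'ccacbcbaabaabbaaaaaccaacabccabacbaa')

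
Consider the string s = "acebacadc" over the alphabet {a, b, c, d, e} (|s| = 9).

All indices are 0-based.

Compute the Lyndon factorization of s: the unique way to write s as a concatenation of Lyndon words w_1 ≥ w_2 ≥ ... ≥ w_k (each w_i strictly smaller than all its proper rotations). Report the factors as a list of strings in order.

["aceb", "acadc"]

emit factor 1: 'aceb' (i=0, period=4)
emit factor 2: 'acadc' (i=4, period=5)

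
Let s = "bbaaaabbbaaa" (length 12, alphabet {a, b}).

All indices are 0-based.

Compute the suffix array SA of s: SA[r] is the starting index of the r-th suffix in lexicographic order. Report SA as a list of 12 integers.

[11, 10, 9, 2, 3, 4, 5, 8, 1, 7, 0, 6]

rank→(start, suffix):
  0 → (11, 'a')
  1 → (10, 'aa')
  2 → (9, 'aaa')
  3 → (2, 'aaaabbbaaa')
  4 → (3, 'aaabbbaaa')
  5 → (4, 'aabbbaaa')
  6 → (5, 'abbbaaa')
  7 → (8, 'baaa')
  8 → (1, 'baaaabbbaaa')
  9 → (7, 'bbaaa')
  10 → (0, 'bbaaaabbbaaa')
  11 → (6, 'bbbaaa')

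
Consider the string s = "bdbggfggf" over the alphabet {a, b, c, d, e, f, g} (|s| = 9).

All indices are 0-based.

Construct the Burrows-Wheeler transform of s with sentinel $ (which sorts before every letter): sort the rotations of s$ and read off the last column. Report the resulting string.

rank  rotation    last
    0  $bdbggfggf  f
    1  bdbggfggf$  $
    2  bggfggf$bd  d
    3  dbggfggf$b  b
    4  f$bdbggfgg  g
    5  fggf$bdbgg  g
    6  gf$bdbggfg  g
    7  gfggf$bdbg  g
    8  ggf$bdbggf  f
    9  ggfggf$bdb  b

f$dbggggfb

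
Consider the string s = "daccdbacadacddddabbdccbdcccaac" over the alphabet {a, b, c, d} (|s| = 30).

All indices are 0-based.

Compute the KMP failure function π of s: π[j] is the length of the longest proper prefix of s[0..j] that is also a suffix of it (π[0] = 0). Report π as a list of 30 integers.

π[0] = 0
j=1 s[j]='a': π[1]=0 (border '')
j=2 s[j]='c': π[2]=0 (border '')
j=3 s[j]='c': π[3]=0 (border '')
j=4 s[j]='d': π[4]=1 (border 'd')
j=5 s[j]='b': k: 1→0; π[5]=0 (border '')
j=6 s[j]='a': π[6]=0 (border '')
j=7 s[j]='c': π[7]=0 (border '')
j=8 s[j]='a': π[8]=0 (border '')
j=9 s[j]='d': π[9]=1 (border 'd')
j=10 s[j]='a': π[10]=2 (border 'da')
j=11 s[j]='c': π[11]=3 (border 'dac')
j=12 s[j]='d': k: 3→0; π[12]=1 (border 'd')
j=13 s[j]='d': k: 1→0; π[13]=1 (border 'd')
j=14 s[j]='d': k: 1→0; π[14]=1 (border 'd')
j=15 s[j]='d': k: 1→0; π[15]=1 (border 'd')
j=16 s[j]='a': π[16]=2 (border 'da')
j=17 s[j]='b': k: 2→0; π[17]=0 (border '')
j=18 s[j]='b': π[18]=0 (border '')
j=19 s[j]='d': π[19]=1 (border 'd')
j=20 s[j]='c': k: 1→0; π[20]=0 (border '')
j=21 s[j]='c': π[21]=0 (border '')
j=22 s[j]='b': π[22]=0 (border '')
j=23 s[j]='d': π[23]=1 (border 'd')
j=24 s[j]='c': k: 1→0; π[24]=0 (border '')
j=25 s[j]='c': π[25]=0 (border '')
j=26 s[j]='c': π[26]=0 (border '')
j=27 s[j]='a': π[27]=0 (border '')
j=28 s[j]='a': π[28]=0 (border '')
j=29 s[j]='c': π[29]=0 (border '')

[0, 0, 0, 0, 1, 0, 0, 0, 0, 1, 2, 3, 1, 1, 1, 1, 2, 0, 0, 1, 0, 0, 0, 1, 0, 0, 0, 0, 0, 0]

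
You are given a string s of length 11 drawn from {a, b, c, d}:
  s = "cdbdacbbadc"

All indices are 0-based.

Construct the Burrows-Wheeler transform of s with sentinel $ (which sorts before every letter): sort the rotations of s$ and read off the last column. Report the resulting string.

cdbbcdda$bca

rank  rotation      last
    0  $cdbdacbbadc  c
    1  acbbadc$cdbd  d
    2  adc$cdbdacbb  b
    3  badc$cdbdacb  b
    4  bbadc$cdbdac  c
    5  bdacbbadc$cd  d
    6  c$cdbdacbbad  d
    7  cbbadc$cdbda  a
    8  cdbdacbbadc$  $
    9  dacbbadc$cdb  b
   10  dbdacbbadc$c  c
   11  dc$cdbdacbba  a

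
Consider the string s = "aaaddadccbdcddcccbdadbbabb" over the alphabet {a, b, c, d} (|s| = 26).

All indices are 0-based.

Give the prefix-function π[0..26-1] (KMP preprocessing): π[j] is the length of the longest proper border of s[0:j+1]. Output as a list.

π[0] = 0
j=1 s[j]='a': π[1]=1 (border 'a')
j=2 s[j]='a': π[2]=2 (border 'aa')
j=3 s[j]='d': k: 2→1→0; π[3]=0 (border '')
j=4 s[j]='d': π[4]=0 (border '')
j=5 s[j]='a': π[5]=1 (border 'a')
j=6 s[j]='d': k: 1→0; π[6]=0 (border '')
j=7 s[j]='c': π[7]=0 (border '')
j=8 s[j]='c': π[8]=0 (border '')
j=9 s[j]='b': π[9]=0 (border '')
j=10 s[j]='d': π[10]=0 (border '')
j=11 s[j]='c': π[11]=0 (border '')
j=12 s[j]='d': π[12]=0 (border '')
j=13 s[j]='d': π[13]=0 (border '')
j=14 s[j]='c': π[14]=0 (border '')
j=15 s[j]='c': π[15]=0 (border '')
j=16 s[j]='c': π[16]=0 (border '')
j=17 s[j]='b': π[17]=0 (border '')
j=18 s[j]='d': π[18]=0 (border '')
j=19 s[j]='a': π[19]=1 (border 'a')
j=20 s[j]='d': k: 1→0; π[20]=0 (border '')
j=21 s[j]='b': π[21]=0 (border '')
j=22 s[j]='b': π[22]=0 (border '')
j=23 s[j]='a': π[23]=1 (border 'a')
j=24 s[j]='b': k: 1→0; π[24]=0 (border '')
j=25 s[j]='b': π[25]=0 (border '')

[0, 1, 2, 0, 0, 1, 0, 0, 0, 0, 0, 0, 0, 0, 0, 0, 0, 0, 0, 1, 0, 0, 0, 1, 0, 0]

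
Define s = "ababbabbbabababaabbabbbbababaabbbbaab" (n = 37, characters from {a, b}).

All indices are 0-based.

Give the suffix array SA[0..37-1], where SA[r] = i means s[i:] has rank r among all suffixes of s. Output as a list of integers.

rank→(start, suffix):
  0 → (34, 'aab')
  1 → (15, 'aabbabbbbababaabbbbaab')
  2 → (28, 'aabbbbaab')
  3 → (35, 'ab')
  4 → (13, 'abaabbabbbbababaabbbbaab')
  5 → (26, 'abaabbbbaab')
  6 → (11, 'ababaabbabbbbababaabbbbaab')
  7 → (24, 'ababaabbbbaab')
  8 → (9, 'abababaabbabbbbababaabbbbaab')
  9 → (0, 'ababbabbbabababaabbabbbbababaabbbbaab')
  10 → (2, 'abbabbbabababaabbabbbbababaabbbbaab')
  11 → (16, 'abbabbbbababaabbbbaab')
  12 → (5, 'abbbabababaabbabbbbababaabbbbaab')
  13 → (29, 'abbbbaab')
  14 → (19, 'abbbbababaabbbbaab')
  15 → (36, 'b')
  16 → (33, 'baab')
  17 → (14, 'baabbabbbbababaabbbbaab')
  18 → (27, 'baabbbbaab')
  19 → (12, 'babaabbabbbbababaabbbbaab')
  20 → (25, 'babaabbbbaab')
  21 → (10, 'bababaabbabbbbababaabbbbaab')
  22 → (23, 'bababaabbbbaab')
  23 → (8, 'babababaabbabbbbababaabbbbaab')
  24 → (1, 'babbabbbabababaabbabbbbababaabbbbaab')
  25 → (4, 'babbbabababaabbabbbbababaabbbbaab')
  26 → (18, 'babbbbababaabbbbaab')
  27 → (32, 'bbaab')
  28 → (22, 'bbababaabbbbaab')
  29 → (7, 'bbabababaabbabbbbababaabbbbaab')
  30 → (3, 'bbabbbabababaabbabbbbababaabbbbaab')
  31 → (17, 'bbabbbbababaabbbbaab')
  32 → (31, 'bbbaab')
  33 → (21, 'bbbababaabbbbaab')
  34 → (6, 'bbbabababaabbabbbbababaabbbbaab')
  35 → (30, 'bbbbaab')
  36 → (20, 'bbbbababaabbbbaab')

[34, 15, 28, 35, 13, 26, 11, 24, 9, 0, 2, 16, 5, 29, 19, 36, 33, 14, 27, 12, 25, 10, 23, 8, 1, 4, 18, 32, 22, 7, 3, 17, 31, 21, 6, 30, 20]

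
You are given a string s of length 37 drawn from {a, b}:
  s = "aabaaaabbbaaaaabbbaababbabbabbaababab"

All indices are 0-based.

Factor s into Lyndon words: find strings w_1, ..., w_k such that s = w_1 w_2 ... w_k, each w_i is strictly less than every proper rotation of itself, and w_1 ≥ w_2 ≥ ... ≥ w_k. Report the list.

emit factor 1: 'aab' (i=0, period=3)
emit factor 2: 'aaaabbb' (i=3, period=7)
emit factor 3: 'aaaaabbbaababbabbabbaababab' (i=10, period=27)

["aab", "aaaabbb", "aaaaabbbaababbabbabbaababab"]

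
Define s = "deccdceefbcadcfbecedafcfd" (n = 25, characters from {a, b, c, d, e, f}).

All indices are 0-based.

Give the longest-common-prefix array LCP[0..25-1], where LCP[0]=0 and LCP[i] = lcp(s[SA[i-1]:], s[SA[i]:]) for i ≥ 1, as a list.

[0, 1, 0, 1, 0, 1, 1, 1, 2, 1, 2, 0, 1, 1, 2, 1, 0, 2, 1, 1, 1, 0, 2, 1, 1]

rank→(start, suffix):
  0 → (11, 'adcfbecedafcfd')
  1 → (20, 'afcfd')
  2 → (9, 'bcadcfbecedafcfd')
  3 → (15, 'becedafcfd')
  4 → (10, 'cadcfbecedafcfd')
  5 → (2, 'ccdceefbcadcfbecedafcfd')
  6 → (3, 'cdceefbcadcfbecedafcfd')
  7 → (17, 'cedafcfd')
  8 → (5, 'ceefbcadcfbecedafcfd')
  9 → (13, 'cfbecedafcfd')
  10 → (22, 'cfd')
  11 → (24, 'd')
  12 → (19, 'dafcfd')
  13 → (4, 'dceefbcadcfbecedafcfd')
  14 → (12, 'dcfbecedafcfd')
  15 → (0, 'deccdceefbcadcfbecedafcfd')
  16 → (1, 'eccdceefbcadcfbecedafcfd')
  17 → (16, 'ecedafcfd')
  18 → (18, 'edafcfd')
  19 → (6, 'eefbcadcfbecedafcfd')
  20 → (7, 'efbcadcfbecedafcfd')
  21 → (8, 'fbcadcfbecedafcfd')
  22 → (14, 'fbecedafcfd')
  23 → (21, 'fcfd')
  24 → (23, 'fd')

SA = [11, 20, 9, 15, 10, 2, 3, 17, 5, 13, 22, 24, 19, 4, 12, 0, 1, 16, 18, 6, 7, 8, 14, 21, 23]
[i] adj suffixes → lcp
  [1] 11/20 → 1 ('a')
  [2] 20/9 → 0 ('')
  [3] 9/15 → 1 ('b')
  [4] 15/10 → 0 ('')
  [5] 10/2 → 1 ('c')
  [6] 2/3 → 1 ('c')
  [7] 3/17 → 1 ('c')
  [8] 17/5 → 2 ('ce')
  [9] 5/13 → 1 ('c')
  [10] 13/22 → 2 ('cf')
  [11] 22/24 → 0 ('')
  [12] 24/19 → 1 ('d')
  [13] 19/4 → 1 ('d')
  [14] 4/12 → 2 ('dc')
  [15] 12/0 → 1 ('d')
  [16] 0/1 → 0 ('')
  [17] 1/16 → 2 ('ec')
  [18] 16/18 → 1 ('e')
  [19] 18/6 → 1 ('e')
  [20] 6/7 → 1 ('e')
  [21] 7/8 → 0 ('')
  [22] 8/14 → 2 ('fb')
  [23] 14/21 → 1 ('f')
  [24] 21/23 → 1 ('f')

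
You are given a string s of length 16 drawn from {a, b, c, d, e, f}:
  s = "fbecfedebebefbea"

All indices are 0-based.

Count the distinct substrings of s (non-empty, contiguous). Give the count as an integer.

119

rank | idx | suffix
   0 |  15 | a
   1 |  13 | bea
   2 |   8 | bebefbea
   3 |   1 | becfedebebefbea
   4 |  10 | befbea
   5 |   3 | cfedebebefbea
   6 |   6 | debebefbea
   7 |  14 | ea
   8 |   7 | ebebefbea
   9 |   9 | ebefbea
  10 |   2 | ecfedebebefbea
  11 |   5 | edebebefbea
  12 |  11 | efbea
  13 |  12 | fbea
  14 |   0 | fbecfedebebefbea
  15 |   4 | fedebebefbea

SA = [15, 13, 8, 1, 10, 3, 6, 14, 7, 9, 2, 5, 11, 12, 0, 4]
rank  pair      lcp
   1  s[15:],s[13:]  0  ''
   2  s[13:],s[8:]  2  'be'
   3  s[8:],s[1:]  2  'be'
   4  s[1:],s[10:]  2  'be'
   5  s[10:],s[3:]  0  ''
   6  s[3:],s[6:]  0  ''
   7  s[6:],s[14:]  0  ''
   8  s[14:],s[7:]  1  'e'
   9  s[7:],s[9:]  3  'ebe'
  10  s[9:],s[2:]  1  'e'
  11  s[2:],s[5:]  1  'e'
  12  s[5:],s[11:]  1  'e'
  13  s[11:],s[12:]  0  ''
  14  s[12:],s[0:]  3  'fbe'
  15  s[0:],s[4:]  1  'f'

n(n+1)/2 = 16·17/2 = 136
Σ LCP = 0 + 0 + 2 + 2 + 2 + 0 + 0 + 0 + 1 + 3 + 1 + 1 + 1 + 0 + 3 + 1 = 17
distinct = 136 − 17 = 119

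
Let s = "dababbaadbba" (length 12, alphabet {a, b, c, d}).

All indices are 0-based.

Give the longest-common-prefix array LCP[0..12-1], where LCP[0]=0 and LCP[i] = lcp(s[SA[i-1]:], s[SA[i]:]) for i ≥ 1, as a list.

sorted suffixes:
  #0 SA[0]=11  'a'
  #1 SA[1]=6  'aadbba'
  #2 SA[2]=1  'ababbaadbba'
  #3 SA[3]=3  'abbaadbba'
  #4 SA[4]=7  'adbba'
  #5 SA[5]=10  'ba'
  #6 SA[6]=5  'baadbba'
  #7 SA[7]=2  'babbaadbba'
  #8 SA[8]=9  'bba'
  #9 SA[9]=4  'bbaadbba'
  #10 SA[10]=0  'dababbaadbba'
  #11 SA[11]=8  'dbba'

SA = [11, 6, 1, 3, 7, 10, 5, 2, 9, 4, 0, 8]
i: (SA[i-1],SA[i]) lcp shared
  1: (11,6) 1 'a'
  2: (6,1) 1 'a'
  3: (1,3) 2 'ab'
  4: (3,7) 1 'a'
  5: (7,10) 0 ''
  6: (10,5) 2 'ba'
  7: (5,2) 2 'ba'
  8: (2,9) 1 'b'
  9: (9,4) 3 'bba'
  10: (4,0) 0 ''
  11: (0,8) 1 'd'

[0, 1, 1, 2, 1, 0, 2, 2, 1, 3, 0, 1]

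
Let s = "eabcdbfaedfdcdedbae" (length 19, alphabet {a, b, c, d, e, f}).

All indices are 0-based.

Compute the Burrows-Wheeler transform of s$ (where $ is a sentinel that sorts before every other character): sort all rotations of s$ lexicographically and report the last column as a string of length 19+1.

rank  rotation              last
    0  $eabcdbfaedfdcdedbae  e
    1  abcdbfaedfdcdedbae$e  e
    2  ae$eabcdbfaedfdcdedb  b
    3  aedfdcdedbae$eabcdbf  f
    4  bae$eabcdbfaedfdcded  d
    5  bcdbfaedfdcdedbae$ea  a
    6  bfaedfdcdedbae$eabcd  d
    7  cdbfaedfdcdedbae$eab  b
    8  cdedbae$eabcdbfaedfd  d
    9  dbae$eabcdbfaedfdcde  e
   10  dbfaedfdcdedbae$eabc  c
   11  dcdedbae$eabcdbfaedf  f
   12  dedbae$eabcdbfaedfdc  c
   13  dfdcdedbae$eabcdbfae  e
   14  e$eabcdbfaedfdcdedba  a
   15  eabcdbfaedfdcdedbae$  $
   16  edbae$eabcdbfaedfdcd  d
   17  edfdcdedbae$eabcdbfa  a
   18  faedfdcdedbae$eabcdb  b
   19  fdcdedbae$eabcdbfaed  d

eebfdadbdecfcea$dabd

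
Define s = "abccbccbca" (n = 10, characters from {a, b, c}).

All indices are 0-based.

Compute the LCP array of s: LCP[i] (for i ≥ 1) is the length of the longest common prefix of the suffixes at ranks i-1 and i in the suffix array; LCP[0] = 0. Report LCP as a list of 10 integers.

rank | idx | suffix
   0 |   9 | a
   1 |   0 | abccbccbca
   2 |   7 | bca
   3 |   4 | bccbca
   4 |   1 | bccbccbca
   5 |   8 | ca
   6 |   6 | cbca
   7 |   3 | cbccbca
   8 |   5 | ccbca
   9 |   2 | ccbccbca

SA = [9, 0, 7, 4, 1, 8, 6, 3, 5, 2]
i: (SA[i-1],SA[i]) lcp shared
  1: (9,0) 1 'a'
  2: (0,7) 0 ''
  3: (7,4) 2 'bc'
  4: (4,1) 5 'bccbc'
  5: (1,8) 0 ''
  6: (8,6) 1 'c'
  7: (6,3) 3 'cbc'
  8: (3,5) 1 'c'
  9: (5,2) 4 'ccbc'

[0, 1, 0, 2, 5, 0, 1, 3, 1, 4]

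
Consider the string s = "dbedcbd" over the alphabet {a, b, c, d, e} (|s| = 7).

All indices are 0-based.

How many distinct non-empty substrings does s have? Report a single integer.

sorted suffixes:
  #0 SA[0]=5  'bd'
  #1 SA[1]=1  'bedcbd'
  #2 SA[2]=4  'cbd'
  #3 SA[3]=6  'd'
  #4 SA[4]=0  'dbedcbd'
  #5 SA[5]=3  'dcbd'
  #6 SA[6]=2  'edcbd'

SA = [5, 1, 4, 6, 0, 3, 2]
rank  pair      lcp
   1  s[5:],s[1:]  1  'b'
   2  s[1:],s[4:]  0  ''
   3  s[4:],s[6:]  0  ''
   4  s[6:],s[0:]  1  'd'
   5  s[0:],s[3:]  1  'd'
   6  s[3:],s[2:]  0  ''

n(n+1)/2 = 7·8/2 = 28
Σ LCP = 0 + 1 + 0 + 0 + 1 + 1 + 0 = 3
distinct = 28 − 3 = 25

25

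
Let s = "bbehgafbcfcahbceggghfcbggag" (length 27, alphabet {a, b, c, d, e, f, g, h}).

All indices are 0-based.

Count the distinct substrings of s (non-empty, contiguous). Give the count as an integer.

sorted suffixes:
  #0 SA[0]=5  'afbcfcahbceggghfcbggag'
  #1 SA[1]=25  'ag'
  #2 SA[2]=11  'ahbceggghfcbggag'
  #3 SA[3]=0  'bbehgafbcfcahbceggghfcbggag'
  #4 SA[4]=13  'bceggghfcbggag'
  #5 SA[5]=7  'bcfcahbceggghfcbggag'
  #6 SA[6]=1  'behgafbcfcahbceggghfcbggag'
  #7 SA[7]=22  'bggag'
  #8 SA[8]=10  'cahbceggghfcbggag'
  #9 SA[9]=21  'cbggag'
  #10 SA[10]=14  'ceggghfcbggag'
  #11 SA[11]=8  'cfcahbceggghfcbggag'
  #12 SA[12]=15  'eggghfcbggag'
  #13 SA[13]=2  'ehgafbcfcahbceggghfcbggag'
  #14 SA[14]=6  'fbcfcahbceggghfcbggag'
  #15 SA[15]=9  'fcahbceggghfcbggag'
  #16 SA[16]=20  'fcbggag'
  #17 SA[17]=26  'g'
  #18 SA[18]=4  'gafbcfcahbceggghfcbggag'
  #19 SA[19]=24  'gag'
  #20 SA[20]=23  'ggag'
  #21 SA[21]=16  'ggghfcbggag'
  #22 SA[22]=17  'gghfcbggag'
  #23 SA[23]=18  'ghfcbggag'
  #24 SA[24]=12  'hbceggghfcbggag'
  #25 SA[25]=19  'hfcbggag'
  #26 SA[26]=3  'hgafbcfcahbceggghfcbggag'

SA = [5, 25, 11, 0, 13, 7, 1, 22, 10, 21, 14, 8, 15, 2, 6, 9, 20, 26, 4, 24, 23, 16, 17, 18, 12, 19, 3]
i: (SA[i-1],SA[i]) lcp shared
  1: (5,25) 1 'a'
  2: (25,11) 1 'a'
  3: (11,0) 0 ''
  4: (0,13) 1 'b'
  5: (13,7) 2 'bc'
  6: (7,1) 1 'b'
  7: (1,22) 1 'b'
  8: (22,10) 0 ''
  9: (10,21) 1 'c'
  10: (21,14) 1 'c'
  11: (14,8) 1 'c'
  12: (8,15) 0 ''
  13: (15,2) 1 'e'
  14: (2,6) 0 ''
  15: (6,9) 1 'f'
  16: (9,20) 2 'fc'
  17: (20,26) 0 ''
  18: (26,4) 1 'g'
  19: (4,24) 2 'ga'
  20: (24,23) 1 'g'
  21: (23,16) 2 'gg'
  22: (16,17) 2 'gg'
  23: (17,18) 1 'g'
  24: (18,12) 0 ''
  25: (12,19) 1 'h'
  26: (19,3) 1 'h'

n(n+1)/2 = 27·28/2 = 378
Σ LCP = 0 + 1 + 1 + 0 + 1 + 2 + 1 + 1 + 0 + 1 + 1 + 1 + 0 + 1 + 0 + 1 + 2 + 0 + 1 + 2 + 1 + 2 + 2 + 1 + 0 + 1 + 1 = 25
distinct = 378 − 25 = 353

353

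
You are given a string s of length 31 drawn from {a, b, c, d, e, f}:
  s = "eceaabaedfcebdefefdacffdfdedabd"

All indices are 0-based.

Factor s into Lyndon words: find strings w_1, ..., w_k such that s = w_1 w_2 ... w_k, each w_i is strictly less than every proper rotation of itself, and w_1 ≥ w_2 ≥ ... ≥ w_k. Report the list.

emit factor 1: 'e' (i=0, period=1)
emit factor 2: 'ce' (i=1, period=2)
emit factor 3: 'aabaedfcebdefefdacffdfdedabd' (i=3, period=28)

["e", "ce", "aabaedfcebdefefdacffdfdedabd"]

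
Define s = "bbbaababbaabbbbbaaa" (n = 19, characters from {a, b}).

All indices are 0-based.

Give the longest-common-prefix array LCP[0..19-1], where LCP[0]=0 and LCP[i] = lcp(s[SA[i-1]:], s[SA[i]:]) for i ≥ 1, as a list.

[0, 1, 2, 2, 3, 1, 2, 3, 0, 3, 4, 2, 1, 4, 5, 2, 5, 3, 4]

sorted suffixes:
  #0 SA[0]=18  'a'
  #1 SA[1]=17  'aa'
  #2 SA[2]=16  'aaa'
  #3 SA[3]=3  'aababbaabbbbbaaa'
  #4 SA[4]=9  'aabbbbbaaa'
  #5 SA[5]=4  'ababbaabbbbbaaa'
  #6 SA[6]=6  'abbaabbbbbaaa'
  #7 SA[7]=10  'abbbbbaaa'
  #8 SA[8]=15  'baaa'
  #9 SA[9]=2  'baababbaabbbbbaaa'
  #10 SA[10]=8  'baabbbbbaaa'
  #11 SA[11]=5  'babbaabbbbbaaa'
  #12 SA[12]=14  'bbaaa'
  #13 SA[13]=1  'bbaababbaabbbbbaaa'
  #14 SA[14]=7  'bbaabbbbbaaa'
  #15 SA[15]=13  'bbbaaa'
  #16 SA[16]=0  'bbbaababbaabbbbbaaa'
  #17 SA[17]=12  'bbbbaaa'
  #18 SA[18]=11  'bbbbbaaa'

SA = [18, 17, 16, 3, 9, 4, 6, 10, 15, 2, 8, 5, 14, 1, 7, 13, 0, 12, 11]
[i] adj suffixes → lcp
  [1] 18/17 → 1 ('a')
  [2] 17/16 → 2 ('aa')
  [3] 16/3 → 2 ('aa')
  [4] 3/9 → 3 ('aab')
  [5] 9/4 → 1 ('a')
  [6] 4/6 → 2 ('ab')
  [7] 6/10 → 3 ('abb')
  [8] 10/15 → 0 ('')
  [9] 15/2 → 3 ('baa')
  [10] 2/8 → 4 ('baab')
  [11] 8/5 → 2 ('ba')
  [12] 5/14 → 1 ('b')
  [13] 14/1 → 4 ('bbaa')
  [14] 1/7 → 5 ('bbaab')
  [15] 7/13 → 2 ('bb')
  [16] 13/0 → 5 ('bbbaa')
  [17] 0/12 → 3 ('bbb')
  [18] 12/11 → 4 ('bbbb')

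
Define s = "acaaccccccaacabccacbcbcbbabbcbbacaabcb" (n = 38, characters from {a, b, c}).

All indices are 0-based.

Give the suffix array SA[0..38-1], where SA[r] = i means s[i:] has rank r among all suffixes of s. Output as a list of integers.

[33, 10, 2, 25, 34, 13, 31, 0, 11, 17, 3, 37, 24, 30, 23, 29, 26, 35, 21, 27, 19, 14, 32, 9, 1, 12, 16, 36, 22, 28, 20, 18, 8, 15, 7, 6, 5, 4]

sorted suffixes:
  #0 SA[0]=33  'aabcb'
  #1 SA[1]=10  'aacabccacbcbcbbabbcbbacaabcb'
  #2 SA[2]=2  'aaccccccaacabccacbcbcbbabbcbbacaabcb'
  #3 SA[3]=25  'abbcbbacaabcb'
  #4 SA[4]=34  'abcb'
  #5 SA[5]=13  'abccacbcbcbbabbcbbacaabcb'
  #6 SA[6]=31  'acaabcb'
  #7 SA[7]=0  'acaaccccccaacabccacbcbcbbabbcbbacaabcb'
  #8 SA[8]=11  'acabccacbcbcbbabbcbbacaabcb'
  #9 SA[9]=17  'acbcbcbbabbcbbacaabcb'
  #10 SA[10]=3  'accccccaacabccacbcbcbbabbcbbacaabcb'
  #11 SA[11]=37  'b'
  #12 SA[12]=24  'babbcbbacaabcb'
  #13 SA[13]=30  'bacaabcb'
  #14 SA[14]=23  'bbabbcbbacaabcb'
  #15 SA[15]=29  'bbacaabcb'
  #16 SA[16]=26  'bbcbbacaabcb'
  #17 SA[17]=35  'bcb'
  #18 SA[18]=21  'bcbbabbcbbacaabcb'
  #19 SA[19]=27  'bcbbacaabcb'
  #20 SA[20]=19  'bcbcbbabbcbbacaabcb'
  #21 SA[21]=14  'bccacbcbcbbabbcbbacaabcb'
  #22 SA[22]=32  'caabcb'
  #23 SA[23]=9  'caacabccacbcbcbbabbcbbacaabcb'
  #24 SA[24]=1  'caaccccccaacabccacbcbcbbabbcbbacaabcb'
  #25 SA[25]=12  'cabccacbcbcbbabbcbbacaabcb'
  #26 SA[26]=16  'cacbcbcbbabbcbbacaabcb'
  #27 SA[27]=36  'cb'
  #28 SA[28]=22  'cbbabbcbbacaabcb'
  #29 SA[29]=28  'cbbacaabcb'
  #30 SA[30]=20  'cbcbbabbcbbacaabcb'
  #31 SA[31]=18  'cbcbcbbabbcbbacaabcb'
  #32 SA[32]=8  'ccaacabccacbcbcbbabbcbbacaabcb'
  #33 SA[33]=15  'ccacbcbcbbabbcbbacaabcb'
  #34 SA[34]=7  'cccaacabccacbcbcbbabbcbbacaabcb'
  #35 SA[35]=6  'ccccaacabccacbcbcbbabbcbbacaabcb'
  #36 SA[36]=5  'cccccaacabccacbcbcbbabbcbbacaabcb'
  #37 SA[37]=4  'ccccccaacabccacbcbcbbabbcbbacaabcb'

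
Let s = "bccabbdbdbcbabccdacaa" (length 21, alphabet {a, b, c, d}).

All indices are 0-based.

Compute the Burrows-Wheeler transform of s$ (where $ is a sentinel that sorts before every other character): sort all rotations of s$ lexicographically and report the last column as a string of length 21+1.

aaccbdcad$adbacbbbccbb

rank  rotation                last
    0  $bccabbdbdbcbabccdacaa  a
    1  a$bccabbdbdbcbabccdaca  a
    2  aa$bccabbdbdbcbabccdac  c
    3  abbdbdbcbabccdacaa$bcc  c
    4  abccdacaa$bccabbdbdbcb  b
    5  acaa$bccabbdbdbcbabccd  d
    6  babccdacaa$bccabbdbdbc  c
    7  bbdbdbcbabccdacaa$bcca  a
    8  bcbabccdacaa$bccabbdbd  d
    9  bccabbdbdbcbabccdacaa$  $
   10  bccdacaa$bccabbdbdbcba  a
   11  bdbcbabccdacaa$bccabbd  d
   12  bdbdbcbabccdacaa$bccab  b
   13  caa$bccabbdbdbcbabccda  a
   14  cabbdbdbcbabccdacaa$bc  c
   15  cbabccdacaa$bccabbdbdb  b
   16  ccabbdbdbcbabccdacaa$b  b
   17  ccdacaa$bccabbdbdbcbab  b
   18  cdacaa$bccabbdbdbcbabc  c
   19  dacaa$bccabbdbdbcbabcc  c
   20  dbcbabccdacaa$bccabbdb  b
   21  dbdbcbabccdacaa$bccabb  b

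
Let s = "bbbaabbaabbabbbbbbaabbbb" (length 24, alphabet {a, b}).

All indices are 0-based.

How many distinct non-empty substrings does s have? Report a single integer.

217

rank→(start, suffix):
  0 → (3, 'aabbaabbabbbbbbaabbbb')
  1 → (7, 'aabbabbbbbbaabbbb')
  2 → (18, 'aabbbb')
  3 → (4, 'abbaabbabbbbbbaabbbb')
  4 → (8, 'abbabbbbbbaabbbb')
  5 → (19, 'abbbb')
  6 → (11, 'abbbbbbaabbbb')
  7 → (23, 'b')
  8 → (2, 'baabbaabbabbbbbbaabbbb')
  9 → (6, 'baabbabbbbbbaabbbb')
  10 → (17, 'baabbbb')
  11 → (10, 'babbbbbbaabbbb')
  12 → (22, 'bb')
  13 → (1, 'bbaabbaabbabbbbbbaabbbb')
  14 → (5, 'bbaabbabbbbbbaabbbb')
  15 → (16, 'bbaabbbb')
  16 → (9, 'bbabbbbbbaabbbb')
  17 → (21, 'bbb')
  18 → (0, 'bbbaabbaabbabbbbbbaabbbb')
  19 → (15, 'bbbaabbbb')
  20 → (20, 'bbbb')
  21 → (14, 'bbbbaabbbb')
  22 → (13, 'bbbbbaabbbb')
  23 → (12, 'bbbbbbaabbbb')

SA = [3, 7, 18, 4, 8, 19, 11, 23, 2, 6, 17, 10, 22, 1, 5, 16, 9, 21, 0, 15, 20, 14, 13, 12]
i: (SA[i-1],SA[i]) lcp shared
  1: (3,7) 5 'aabba'
  2: (7,18) 4 'aabb'
  3: (18,4) 1 'a'
  4: (4,8) 4 'abba'
  5: (8,19) 3 'abb'
  6: (19,11) 5 'abbbb'
  7: (11,23) 0 ''
  8: (23,2) 1 'b'
  9: (2,6) 6 'baabba'
  10: (6,17) 5 'baabb'
  11: (17,10) 2 'ba'
  12: (10,22) 1 'b'
  13: (22,1) 2 'bb'
  14: (1,5) 7 'bbaabba'
  15: (5,16) 6 'bbaabb'
  16: (16,9) 3 'bba'
  17: (9,21) 2 'bb'
  18: (21,0) 3 'bbb'
  19: (0,15) 7 'bbbaabb'
  20: (15,20) 3 'bbb'
  21: (20,14) 4 'bbbb'
  22: (14,13) 4 'bbbb'
  23: (13,12) 5 'bbbbb'

n(n+1)/2 = 24·25/2 = 300
Σ LCP = 0 + 5 + 4 + 1 + 4 + 3 + 5 + 0 + 1 + 6 + 5 + 2 + 1 + 2 + 7 + 6 + 3 + 2 + 3 + 7 + 3 + 4 + 4 + 5 = 83
distinct = 300 − 83 = 217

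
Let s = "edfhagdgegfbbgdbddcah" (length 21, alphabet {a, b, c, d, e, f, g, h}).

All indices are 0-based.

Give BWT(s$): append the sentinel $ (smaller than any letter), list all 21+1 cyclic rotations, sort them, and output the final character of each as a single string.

rank  rotation                last
    0  $edfhagdgegfbbgdbddcah  h
    1  agdgegfbbgdbddcah$edfh  h
    2  ah$edfhagdgegfbbgdbddc  c
    3  bbgdbddcah$edfhagdgegf  f
    4  bddcah$edfhagdgegfbbgd  d
    5  bgdbddcah$edfhagdgegfb  b
    6  cah$edfhagdgegfbbgdbdd  d
    7  dbddcah$edfhagdgegfbbg  g
    8  dcah$edfhagdgegfbbgdbd  d
    9  ddcah$edfhagdgegfbbgdb  b
   10  dfhagdgegfbbgdbddcah$e  e
   11  dgegfbbgdbddcah$edfhag  g
   12  edfhagdgegfbbgdbddcah$  $
   13  egfbbgdbddcah$edfhagdg  g
   14  fbbgdbddcah$edfhagdgeg  g
   15  fhagdgegfbbgdbddcah$ed  d
   16  gdbddcah$edfhagdgegfbb  b
   17  gdgegfbbgdbddcah$edfha  a
   18  gegfbbgdbddcah$edfhagd  d
   19  gfbbgdbddcah$edfhagdge  e
   20  h$edfhagdgegfbbgdbddca  a
   21  hagdgegfbbgdbddcah$edf  f

hhcfdbdgdbeg$ggdbadeaf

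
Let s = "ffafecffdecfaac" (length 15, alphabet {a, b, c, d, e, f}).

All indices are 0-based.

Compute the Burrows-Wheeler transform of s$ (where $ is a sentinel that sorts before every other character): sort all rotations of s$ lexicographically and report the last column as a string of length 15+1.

cfafaeefdfcffa$c

rank  rotation          last
    0  $ffafecffdecfaac  c
    1  aac$ffafecffdecf  f
    2  ac$ffafecffdecfa  a
    3  afecffdecfaac$ff  f
    4  c$ffafecffdecfaa  a
    5  cfaac$ffafecffde  e
    6  cffdecfaac$ffafe  e
    7  decfaac$ffafecff  f
    8  ecfaac$ffafecffd  d
    9  ecffdecfaac$ffaf  f
   10  faac$ffafecffdec  c
   11  fafecffdecfaac$f  f
   12  fdecfaac$ffafecf  f
   13  fecffdecfaac$ffa  a
   14  ffafecffdecfaac$  $
   15  ffdecfaac$ffafec  c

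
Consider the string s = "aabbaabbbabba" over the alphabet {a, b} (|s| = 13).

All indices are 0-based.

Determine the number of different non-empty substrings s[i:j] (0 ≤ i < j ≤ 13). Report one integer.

sorted suffixes:
  #0 SA[0]=12  'a'
  #1 SA[1]=0  'aabbaabbbabba'
  #2 SA[2]=4  'aabbbabba'
  #3 SA[3]=9  'abba'
  #4 SA[4]=1  'abbaabbbabba'
  #5 SA[5]=5  'abbbabba'
  #6 SA[6]=11  'ba'
  #7 SA[7]=3  'baabbbabba'
  #8 SA[8]=8  'babba'
  #9 SA[9]=10  'bba'
  #10 SA[10]=2  'bbaabbbabba'
  #11 SA[11]=7  'bbabba'
  #12 SA[12]=6  'bbbabba'

SA = [12, 0, 4, 9, 1, 5, 11, 3, 8, 10, 2, 7, 6]
rank  pair      lcp
   1  s[12:],s[0:]  1  'a'
   2  s[0:],s[4:]  4  'aabb'
   3  s[4:],s[9:]  1  'a'
   4  s[9:],s[1:]  4  'abba'
   5  s[1:],s[5:]  3  'abb'
   6  s[5:],s[11:]  0  ''
   7  s[11:],s[3:]  2  'ba'
   8  s[3:],s[8:]  2  'ba'
   9  s[8:],s[10:]  1  'b'
  10  s[10:],s[2:]  3  'bba'
  11  s[2:],s[7:]  3  'bba'
  12  s[7:],s[6:]  2  'bb'

n(n+1)/2 = 13·14/2 = 91
Σ LCP = 0 + 1 + 4 + 1 + 4 + 3 + 0 + 2 + 2 + 1 + 3 + 3 + 2 = 26
distinct = 91 − 26 = 65

65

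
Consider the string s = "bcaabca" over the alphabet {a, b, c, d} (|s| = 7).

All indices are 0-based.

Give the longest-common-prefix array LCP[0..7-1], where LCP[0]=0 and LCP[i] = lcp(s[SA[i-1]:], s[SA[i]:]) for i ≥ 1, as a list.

[0, 1, 1, 0, 3, 0, 2]

rank | idx | suffix
   0 |   6 | a
   1 |   2 | aabca
   2 |   3 | abca
   3 |   4 | bca
   4 |   0 | bcaabca
   5 |   5 | ca
   6 |   1 | caabca

SA = [6, 2, 3, 4, 0, 5, 1]
[i] adj suffixes → lcp
  [1] 6/2 → 1 ('a')
  [2] 2/3 → 1 ('a')
  [3] 3/4 → 0 ('')
  [4] 4/0 → 3 ('bca')
  [5] 0/5 → 0 ('')
  [6] 5/1 → 2 ('ca')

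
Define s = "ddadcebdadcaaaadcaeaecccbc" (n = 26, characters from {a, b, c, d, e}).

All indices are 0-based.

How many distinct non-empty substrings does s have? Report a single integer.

rank | idx | suffix
   0 |  11 | aaaadcaeaecccbc
   1 |  12 | aaadcaeaecccbc
   2 |  13 | aadcaeaecccbc
   3 |   8 | adcaaaadcaeaecccbc
   4 |  14 | adcaeaecccbc
   5 |   2 | adcebdadcaaaadcaeaecccbc
   6 |  17 | aeaecccbc
   7 |  19 | aecccbc
   8 |  24 | bc
   9 |   6 | bdadcaaaadcaeaecccbc
  10 |  25 | c
  11 |  10 | caaaadcaeaecccbc
  12 |  16 | caeaecccbc
  13 |  23 | cbc
  14 |  22 | ccbc
  15 |  21 | cccbc
  16 |   4 | cebdadcaaaadcaeaecccbc
  17 |   7 | dadcaaaadcaeaecccbc
  18 |   1 | dadcebdadcaaaadcaeaecccbc
  19 |   9 | dcaaaadcaeaecccbc
  20 |  15 | dcaeaecccbc
  21 |   3 | dcebdadcaaaadcaeaecccbc
  22 |   0 | ddadcebdadcaaaadcaeaecccbc
  23 |  18 | eaecccbc
  24 |   5 | ebdadcaaaadcaeaecccbc
  25 |  20 | ecccbc

SA = [11, 12, 13, 8, 14, 2, 17, 19, 24, 6, 25, 10, 16, 23, 22, 21, 4, 7, 1, 9, 15, 3, 0, 18, 5, 20]
[i] adj suffixes → lcp
  [1] 11/12 → 3 ('aaa')
  [2] 12/13 → 2 ('aa')
  [3] 13/8 → 1 ('a')
  [4] 8/14 → 4 ('adca')
  [5] 14/2 → 3 ('adc')
  [6] 2/17 → 1 ('a')
  [7] 17/19 → 2 ('ae')
  [8] 19/24 → 0 ('')
  [9] 24/6 → 1 ('b')
  [10] 6/25 → 0 ('')
  [11] 25/10 → 1 ('c')
  [12] 10/16 → 2 ('ca')
  [13] 16/23 → 1 ('c')
  [14] 23/22 → 1 ('c')
  [15] 22/21 → 2 ('cc')
  [16] 21/4 → 1 ('c')
  [17] 4/7 → 0 ('')
  [18] 7/1 → 4 ('dadc')
  [19] 1/9 → 1 ('d')
  [20] 9/15 → 3 ('dca')
  [21] 15/3 → 2 ('dc')
  [22] 3/0 → 1 ('d')
  [23] 0/18 → 0 ('')
  [24] 18/5 → 1 ('e')
  [25] 5/20 → 1 ('e')

n(n+1)/2 = 26·27/2 = 351
Σ LCP = 0 + 3 + 2 + 1 + 4 + 3 + 1 + 2 + 0 + 1 + 0 + 1 + 2 + 1 + 1 + 2 + 1 + 0 + 4 + 1 + 3 + 2 + 1 + 0 + 1 + 1 = 38
distinct = 351 − 38 = 313

313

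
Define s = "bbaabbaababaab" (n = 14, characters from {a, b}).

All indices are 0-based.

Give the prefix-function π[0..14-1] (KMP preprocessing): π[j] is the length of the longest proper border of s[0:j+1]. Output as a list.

[0, 1, 0, 0, 1, 2, 3, 4, 5, 0, 1, 0, 0, 1]

π[0] = 0
j=1 s[j]='b': π[1]=1 (border 'b')
j=2 s[j]='a': k: 1→0; π[2]=0 (border '')
j=3 s[j]='a': π[3]=0 (border '')
j=4 s[j]='b': π[4]=1 (border 'b')
j=5 s[j]='b': π[5]=2 (border 'bb')
j=6 s[j]='a': π[6]=3 (border 'bba')
j=7 s[j]='a': π[7]=4 (border 'bbaa')
j=8 s[j]='b': π[8]=5 (border 'bbaab')
j=9 s[j]='a': k: 5→1→0; π[9]=0 (border '')
j=10 s[j]='b': π[10]=1 (border 'b')
j=11 s[j]='a': k: 1→0; π[11]=0 (border '')
j=12 s[j]='a': π[12]=0 (border '')
j=13 s[j]='b': π[13]=1 (border 'b')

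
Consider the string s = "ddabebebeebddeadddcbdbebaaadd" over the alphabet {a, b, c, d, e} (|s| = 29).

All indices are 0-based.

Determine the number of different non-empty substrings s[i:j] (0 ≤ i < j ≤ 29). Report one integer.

sorted suffixes:
  #0 SA[0]=24  'aaadd'
  #1 SA[1]=25  'aadd'
  #2 SA[2]=2  'abebebeebddeadddcbdbebaaadd'
  #3 SA[3]=26  'add'
  #4 SA[4]=14  'adddcbdbebaaadd'
  #5 SA[5]=23  'baaadd'
  #6 SA[6]=19  'bdbebaaadd'
  #7 SA[7]=10  'bddeadddcbdbebaaadd'
  #8 SA[8]=21  'bebaaadd'
  #9 SA[9]=3  'bebebeebddeadddcbdbebaaadd'
  #10 SA[10]=5  'bebeebddeadddcbdbebaaadd'
  #11 SA[11]=7  'beebddeadddcbdbebaaadd'
  #12 SA[12]=18  'cbdbebaaadd'
  #13 SA[13]=28  'd'
  #14 SA[14]=1  'dabebebeebddeadddcbdbebaaadd'
  #15 SA[15]=20  'dbebaaadd'
  #16 SA[16]=17  'dcbdbebaaadd'
  #17 SA[17]=27  'dd'
  #18 SA[18]=0  'ddabebebeebddeadddcbdbebaaadd'
  #19 SA[19]=16  'ddcbdbebaaadd'
  #20 SA[20]=15  'dddcbdbebaaadd'
  #21 SA[21]=11  'ddeadddcbdbebaaadd'
  #22 SA[22]=12  'deadddcbdbebaaadd'
  #23 SA[23]=13  'eadddcbdbebaaadd'
  #24 SA[24]=22  'ebaaadd'
  #25 SA[25]=9  'ebddeadddcbdbebaaadd'
  #26 SA[26]=4  'ebebeebddeadddcbdbebaaadd'
  #27 SA[27]=6  'ebeebddeadddcbdbebaaadd'
  #28 SA[28]=8  'eebddeadddcbdbebaaadd'

SA = [24, 25, 2, 26, 14, 23, 19, 10, 21, 3, 5, 7, 18, 28, 1, 20, 17, 27, 0, 16, 15, 11, 12, 13, 22, 9, 4, 6, 8]
[i] adj suffixes → lcp
  [1] 24/25 → 2 ('aa')
  [2] 25/2 → 1 ('a')
  [3] 2/26 → 1 ('a')
  [4] 26/14 → 3 ('add')
  [5] 14/23 → 0 ('')
  [6] 23/19 → 1 ('b')
  [7] 19/10 → 2 ('bd')
  [8] 10/21 → 1 ('b')
  [9] 21/3 → 3 ('beb')
  [10] 3/5 → 4 ('bebe')
  [11] 5/7 → 2 ('be')
  [12] 7/18 → 0 ('')
  [13] 18/28 → 0 ('')
  [14] 28/1 → 1 ('d')
  [15] 1/20 → 1 ('d')
  [16] 20/17 → 1 ('d')
  [17] 17/27 → 1 ('d')
  [18] 27/0 → 2 ('dd')
  [19] 0/16 → 2 ('dd')
  [20] 16/15 → 2 ('dd')
  [21] 15/11 → 2 ('dd')
  [22] 11/12 → 1 ('d')
  [23] 12/13 → 0 ('')
  [24] 13/22 → 1 ('e')
  [25] 22/9 → 2 ('eb')
  [26] 9/4 → 2 ('eb')
  [27] 4/6 → 3 ('ebe')
  [28] 6/8 → 1 ('e')

n(n+1)/2 = 29·30/2 = 435
Σ LCP = 0 + 2 + 1 + 1 + 3 + 0 + 1 + 2 + 1 + 3 + 4 + 2 + 0 + 0 + 1 + 1 + 1 + 1 + 2 + 2 + 2 + 2 + 1 + 0 + 1 + 2 + 2 + 3 + 1 = 42
distinct = 435 − 42 = 393

393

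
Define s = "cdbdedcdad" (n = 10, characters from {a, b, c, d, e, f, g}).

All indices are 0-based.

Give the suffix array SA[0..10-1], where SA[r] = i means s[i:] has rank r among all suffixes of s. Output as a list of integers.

[8, 2, 6, 0, 9, 7, 1, 5, 3, 4]

rank→(start, suffix):
  0 → (8, 'ad')
  1 → (2, 'bdedcdad')
  2 → (6, 'cdad')
  3 → (0, 'cdbdedcdad')
  4 → (9, 'd')
  5 → (7, 'dad')
  6 → (1, 'dbdedcdad')
  7 → (5, 'dcdad')
  8 → (3, 'dedcdad')
  9 → (4, 'edcdad')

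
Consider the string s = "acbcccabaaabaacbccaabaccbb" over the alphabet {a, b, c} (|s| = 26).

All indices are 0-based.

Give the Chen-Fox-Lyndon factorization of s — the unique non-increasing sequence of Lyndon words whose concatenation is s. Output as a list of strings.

emit factor 1: 'acbccc' (i=0, period=6)
emit factor 2: 'ab' (i=6, period=2)
emit factor 3: 'aaabaacbccaabaccbb' (i=8, period=18)

["acbccc", "ab", "aaabaacbccaabaccbb"]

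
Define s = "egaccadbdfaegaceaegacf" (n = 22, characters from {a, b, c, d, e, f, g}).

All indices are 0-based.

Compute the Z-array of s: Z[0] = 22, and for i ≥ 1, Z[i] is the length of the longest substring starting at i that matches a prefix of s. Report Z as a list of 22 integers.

[22, 0, 0, 0, 0, 0, 0, 0, 0, 0, 0, 4, 0, 0, 0, 1, 0, 4, 0, 0, 0, 0]

Z[0]=22
i=1: i≥r, start 0; Z[1]=0
i=2: i≥r, start 0; Z[2]=0
i=3: i≥r, start 0; Z[3]=0
i=4: i≥r, start 0; Z[4]=0
i=5: i≥r, start 0; Z[5]=0
i=6: i≥r, start 0; Z[6]=0
i=7: i≥r, start 0; Z[7]=0
i=8: i≥r, start 0; Z[8]=0
i=9: i≥r, start 0; Z[9]=0
i=10: i≥r, start 0; Z[10]=0
i=11: i≥r, start 0; Z[11]=4 extend→box=[11,15)
i=12: min(r-i=3, Z[1]=0)=0; Z[12]=0
i=13: min(r-i=2, Z[2]=0)=0; Z[13]=0
i=14: min(r-i=1, Z[3]=0)=0; Z[14]=0
i=15: i≥r, start 0; Z[15]=1 extend→box=[15,16)
i=16: i≥r, start 0; Z[16]=0
i=17: i≥r, start 0; Z[17]=4 extend→box=[17,21)
i=18: min(r-i=3, Z[1]=0)=0; Z[18]=0
i=19: min(r-i=2, Z[2]=0)=0; Z[19]=0
i=20: min(r-i=1, Z[3]=0)=0; Z[20]=0
i=21: i≥r, start 0; Z[21]=0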